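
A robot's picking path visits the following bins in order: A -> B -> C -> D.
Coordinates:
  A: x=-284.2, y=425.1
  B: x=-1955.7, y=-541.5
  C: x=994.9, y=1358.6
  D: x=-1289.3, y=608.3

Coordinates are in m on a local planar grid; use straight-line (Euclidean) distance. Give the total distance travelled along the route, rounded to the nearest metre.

7845 m

Leg distances:
A→B: 1930.9 m  (cumulative 1930.9 m)
B→C: 3509.5 m  (cumulative 5440.3 m)
C→D: 2404.3 m  (cumulative 7844.6 m)
Total route length ≈ 7845 m.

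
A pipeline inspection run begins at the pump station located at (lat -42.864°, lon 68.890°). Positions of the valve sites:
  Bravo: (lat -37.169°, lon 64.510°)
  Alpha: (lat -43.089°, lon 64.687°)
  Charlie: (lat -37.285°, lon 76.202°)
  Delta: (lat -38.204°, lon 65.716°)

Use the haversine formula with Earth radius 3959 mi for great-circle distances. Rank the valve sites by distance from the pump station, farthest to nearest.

Charlie, Bravo, Delta, Alpha

Distances from the pump station:
Charlie (lat -37.285°, lon 76.202°): 545.5 mi
Bravo (lat -37.169°, lon 64.510°): 456.5 mi
Delta (lat -38.204°, lon 65.716°): 362.5 mi
Alpha (lat -43.089°, lon 64.687°): 213.0 mi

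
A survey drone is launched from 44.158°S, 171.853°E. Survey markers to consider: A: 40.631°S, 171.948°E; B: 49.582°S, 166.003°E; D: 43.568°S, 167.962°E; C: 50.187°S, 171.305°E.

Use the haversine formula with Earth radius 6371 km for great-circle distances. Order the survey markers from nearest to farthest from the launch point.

Computing each great-circle distance from 44.158°S, 171.853°E:
D 43.568°S, 167.962°E: 318.7 km
A 40.631°S, 171.948°E: 392.3 km
C 50.187°S, 171.305°E: 671.7 km
B 49.582°S, 166.003°E: 748.9 km

D, A, C, B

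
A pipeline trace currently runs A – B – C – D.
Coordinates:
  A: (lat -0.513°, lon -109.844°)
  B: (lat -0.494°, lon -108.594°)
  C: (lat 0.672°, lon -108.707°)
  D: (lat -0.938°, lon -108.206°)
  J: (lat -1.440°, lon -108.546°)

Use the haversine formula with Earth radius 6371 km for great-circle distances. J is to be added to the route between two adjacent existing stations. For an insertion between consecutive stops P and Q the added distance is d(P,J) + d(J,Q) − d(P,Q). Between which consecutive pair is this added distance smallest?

Added distance for inserting J between each consecutive pair:
A–B: 143.7 km
B–C: 210.6 km
C–D: 115.4 km
Smallest added distance is 115.4 km, inserting between C and D.

between C and D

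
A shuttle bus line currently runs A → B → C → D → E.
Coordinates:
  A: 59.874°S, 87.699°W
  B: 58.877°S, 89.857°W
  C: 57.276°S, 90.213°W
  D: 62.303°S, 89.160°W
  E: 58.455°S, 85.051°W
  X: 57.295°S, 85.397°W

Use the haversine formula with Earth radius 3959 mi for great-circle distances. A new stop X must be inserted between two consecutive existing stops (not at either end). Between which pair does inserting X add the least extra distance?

between D and E

Added distance for inserting X between each consecutive pair:
A–B: 290.1 mi
B–C: 264.6 mi
C–D: 200.3 mi
D–E: 150.4 mi
Smallest added distance is 150.4 mi, inserting between D and E.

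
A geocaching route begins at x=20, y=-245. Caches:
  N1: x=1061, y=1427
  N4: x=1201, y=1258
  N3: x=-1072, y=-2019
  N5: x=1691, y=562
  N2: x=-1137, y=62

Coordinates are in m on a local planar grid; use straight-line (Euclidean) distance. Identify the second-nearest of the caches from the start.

N5

Distances from the start (x=20, y=-245):
N2: 1197.0 m
N5: 1855.7 m
N4: 1911.5 m
N1: 1969.6 m
N3: 2083.2 m
The second-nearest is N5 at 1855.7 m.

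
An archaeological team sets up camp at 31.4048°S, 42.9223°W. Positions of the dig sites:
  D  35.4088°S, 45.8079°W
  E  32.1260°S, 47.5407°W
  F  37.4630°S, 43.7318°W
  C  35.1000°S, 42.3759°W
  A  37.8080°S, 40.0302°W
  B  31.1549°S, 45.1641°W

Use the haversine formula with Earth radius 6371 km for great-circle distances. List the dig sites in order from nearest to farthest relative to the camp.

Distance from the camp at 31.4048°S, 42.9223°W to each:
B 31.1549°S, 45.1641°W: 214.8 km
C 35.1000°S, 42.3759°W: 414.0 km
E 32.1260°S, 47.5407°W: 443.9 km
D 35.4088°S, 45.8079°W: 519.5 km
F 37.4630°S, 43.7318°W: 677.7 km
A 37.8080°S, 40.0302°W: 759.5 km

B, C, E, D, F, A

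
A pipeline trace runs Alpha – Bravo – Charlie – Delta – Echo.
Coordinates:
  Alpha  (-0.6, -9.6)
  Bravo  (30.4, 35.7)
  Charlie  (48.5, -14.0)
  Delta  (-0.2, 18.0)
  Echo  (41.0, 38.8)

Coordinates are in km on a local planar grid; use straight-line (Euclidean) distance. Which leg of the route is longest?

Leg distances:
Alpha→Bravo: 54.9 km
Bravo→Charlie: 52.9 km
Charlie→Delta: 58.3 km
Delta→Echo: 46.2 km
The longest leg is Charlie–Delta at 58.3 km.

Charlie–Delta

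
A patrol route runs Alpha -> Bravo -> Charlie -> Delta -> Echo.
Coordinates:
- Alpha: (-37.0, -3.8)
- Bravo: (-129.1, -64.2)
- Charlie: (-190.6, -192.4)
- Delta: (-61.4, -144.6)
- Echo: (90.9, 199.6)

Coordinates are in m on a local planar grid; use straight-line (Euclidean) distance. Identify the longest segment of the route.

Leg distances:
Alpha→Bravo: 110.1 m
Bravo→Charlie: 142.2 m
Charlie→Delta: 137.8 m
Delta→Echo: 376.4 m
The longest leg is Delta–Echo at 376.4 m.

Delta–Echo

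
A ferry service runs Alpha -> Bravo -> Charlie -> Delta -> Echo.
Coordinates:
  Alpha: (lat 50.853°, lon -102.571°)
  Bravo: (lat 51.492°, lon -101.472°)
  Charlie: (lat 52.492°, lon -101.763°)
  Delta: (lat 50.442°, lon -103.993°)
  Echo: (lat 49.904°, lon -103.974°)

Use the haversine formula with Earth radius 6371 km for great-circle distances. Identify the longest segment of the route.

Charlie–Delta

Leg distances:
Alpha→Bravo: 104.5 km
Bravo→Charlie: 113.0 km
Charlie→Delta: 275.3 km
Delta→Echo: 59.8 km
The longest leg is Charlie–Delta at 275.3 km.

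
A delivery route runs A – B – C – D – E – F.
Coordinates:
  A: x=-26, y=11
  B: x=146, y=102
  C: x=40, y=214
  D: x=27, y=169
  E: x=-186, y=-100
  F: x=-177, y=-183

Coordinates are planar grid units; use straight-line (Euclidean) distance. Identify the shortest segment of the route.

Leg distances:
A→B: 194.6
B→C: 154.2
C→D: 46.8
D→E: 343.1
E→F: 83.5
The shortest leg is C–D at 46.8.

C–D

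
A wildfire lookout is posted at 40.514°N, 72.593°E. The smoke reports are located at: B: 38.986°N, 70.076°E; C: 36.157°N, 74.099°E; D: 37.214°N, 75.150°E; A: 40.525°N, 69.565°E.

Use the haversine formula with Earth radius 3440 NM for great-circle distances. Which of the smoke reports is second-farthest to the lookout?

D

Distance to each, sorted:
C: 271.0 NM
D: 231.4 NM
B: 148.0 NM
A: 138.2 NM
The second-farthest is D at 231.4 NM.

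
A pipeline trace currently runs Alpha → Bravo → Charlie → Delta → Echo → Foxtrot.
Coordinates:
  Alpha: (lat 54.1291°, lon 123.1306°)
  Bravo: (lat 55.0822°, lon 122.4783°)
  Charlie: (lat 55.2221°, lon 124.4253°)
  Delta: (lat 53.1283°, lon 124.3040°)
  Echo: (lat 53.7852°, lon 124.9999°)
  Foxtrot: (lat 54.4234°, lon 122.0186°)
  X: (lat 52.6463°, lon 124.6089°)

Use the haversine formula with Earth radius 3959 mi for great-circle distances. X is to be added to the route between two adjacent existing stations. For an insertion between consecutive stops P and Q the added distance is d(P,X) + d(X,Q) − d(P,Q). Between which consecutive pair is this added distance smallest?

between Delta and Echo

Added distance for inserting X between each consecutive pair:
Alpha–Bravo: 237.7 mi
Bravo–Charlie: 290.0 mi
Charlie–Delta: 69.0 mi
Delta–Echo: 62.3 mi
Echo–Foxtrot: 114.2 mi
Smallest added distance is 62.3 mi, inserting between Delta and Echo.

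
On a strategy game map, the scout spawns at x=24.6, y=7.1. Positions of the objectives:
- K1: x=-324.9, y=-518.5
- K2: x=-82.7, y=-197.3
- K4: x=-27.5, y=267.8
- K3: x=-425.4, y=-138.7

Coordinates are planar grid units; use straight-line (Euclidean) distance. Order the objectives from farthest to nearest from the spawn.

Distance from the spawn at x=24.6, y=7.1 to each:
K1 x=-324.9, y=-518.5: 631.2
K3 x=-425.4, y=-138.7: 473.0
K4 x=-27.5, y=267.8: 265.9
K2 x=-82.7, y=-197.3: 230.9

K1, K3, K4, K2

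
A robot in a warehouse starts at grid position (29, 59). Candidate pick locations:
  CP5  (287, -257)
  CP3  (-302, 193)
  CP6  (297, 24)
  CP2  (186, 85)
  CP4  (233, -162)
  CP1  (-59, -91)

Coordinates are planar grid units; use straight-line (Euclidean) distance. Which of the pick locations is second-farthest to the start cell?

Distance to each, sorted:
CP5: 407.9
CP3: 357.1
CP4: 300.8
CP6: 270.3
CP1: 173.9
CP2: 159.1
The second-farthest is CP3 at 357.1.

CP3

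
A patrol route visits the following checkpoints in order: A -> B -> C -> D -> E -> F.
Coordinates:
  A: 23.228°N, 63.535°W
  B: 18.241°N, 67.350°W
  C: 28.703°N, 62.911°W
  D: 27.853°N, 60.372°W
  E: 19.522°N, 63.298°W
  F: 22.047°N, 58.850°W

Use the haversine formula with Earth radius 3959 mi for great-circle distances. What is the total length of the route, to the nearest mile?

2305 mi

Leg distances:
A→B: 423.6 mi  (cumulative 423.6 mi)
B→C: 775.5 mi  (cumulative 1199.1 mi)
C→D: 165.3 mi  (cumulative 1364.4 mi)
D→E: 604.6 mi  (cumulative 1969.0 mi)
E→F: 336.1 mi  (cumulative 2305.1 mi)
Total route length ≈ 2305 mi.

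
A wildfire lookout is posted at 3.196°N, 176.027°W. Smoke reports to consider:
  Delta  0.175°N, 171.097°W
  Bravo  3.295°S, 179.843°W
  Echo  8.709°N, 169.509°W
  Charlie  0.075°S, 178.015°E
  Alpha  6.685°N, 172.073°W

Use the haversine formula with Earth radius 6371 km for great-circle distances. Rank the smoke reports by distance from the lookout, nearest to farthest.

Distances from the lookout:
Alpha 6.685°N, 172.073°W: 585.1 km
Delta 0.175°N, 171.097°W: 642.7 km
Charlie 0.075°S, 178.015°E: 755.5 km
Bravo 3.295°S, 179.843°W: 837.1 km
Echo 8.709°N, 169.509°W: 946.1 km

Alpha, Delta, Charlie, Bravo, Echo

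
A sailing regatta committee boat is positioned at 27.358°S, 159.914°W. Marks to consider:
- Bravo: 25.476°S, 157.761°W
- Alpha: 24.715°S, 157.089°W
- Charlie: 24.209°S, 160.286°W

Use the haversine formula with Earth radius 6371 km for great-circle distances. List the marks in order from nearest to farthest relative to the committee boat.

Distance from the committee boat at 27.358°S, 159.914°W to each:
Bravo 25.476°S, 157.761°W: 299.6 km
Charlie 24.209°S, 160.286°W: 352.1 km
Alpha 24.715°S, 157.089°W: 407.4 km

Bravo, Charlie, Alpha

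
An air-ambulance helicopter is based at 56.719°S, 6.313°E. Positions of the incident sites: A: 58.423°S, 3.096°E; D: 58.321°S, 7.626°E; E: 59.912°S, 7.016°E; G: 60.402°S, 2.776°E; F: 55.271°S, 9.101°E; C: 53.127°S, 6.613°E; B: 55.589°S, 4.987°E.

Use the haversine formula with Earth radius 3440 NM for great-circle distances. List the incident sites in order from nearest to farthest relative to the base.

B, D, F, A, E, C, G

Distances from the base:
B 55.589°S, 4.987°E: 81.0 NM
D 58.321°S, 7.626°E: 105.1 NM
F 55.271°S, 9.101°E: 127.7 NM
A 58.423°S, 3.096°E: 145.6 NM
E 59.912°S, 7.016°E: 193.0 NM
C 53.127°S, 6.613°E: 215.9 NM
G 60.402°S, 2.776°E: 247.2 NM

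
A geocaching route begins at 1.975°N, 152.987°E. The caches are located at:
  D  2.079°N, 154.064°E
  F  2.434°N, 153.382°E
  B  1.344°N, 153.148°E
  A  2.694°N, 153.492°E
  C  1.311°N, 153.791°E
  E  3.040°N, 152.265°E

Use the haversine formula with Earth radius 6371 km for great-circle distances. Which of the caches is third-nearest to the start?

Distance to each, sorted:
F: 67.3 km
B: 72.4 km
A: 97.7 km
C: 115.9 km
D: 120.2 km
E: 143.0 km
The third-nearest is A at 97.7 km.

A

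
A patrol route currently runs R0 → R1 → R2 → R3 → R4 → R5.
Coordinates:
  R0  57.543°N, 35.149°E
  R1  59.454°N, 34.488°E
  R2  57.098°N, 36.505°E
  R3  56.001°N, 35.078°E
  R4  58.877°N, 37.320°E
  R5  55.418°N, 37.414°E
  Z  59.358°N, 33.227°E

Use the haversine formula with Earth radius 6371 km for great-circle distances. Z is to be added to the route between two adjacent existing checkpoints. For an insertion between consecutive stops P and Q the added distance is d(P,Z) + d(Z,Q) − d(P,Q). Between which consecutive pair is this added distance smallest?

between R0 and R1

Added distance for inserting Z between each consecutive pair:
R0–R1: 86.9 km
R1–R2: 101.0 km
R2–R3: 555.2 km
R3–R4: 282.0 km
R4–R5: 359.6 km
Smallest added distance is 86.9 km, inserting between R0 and R1.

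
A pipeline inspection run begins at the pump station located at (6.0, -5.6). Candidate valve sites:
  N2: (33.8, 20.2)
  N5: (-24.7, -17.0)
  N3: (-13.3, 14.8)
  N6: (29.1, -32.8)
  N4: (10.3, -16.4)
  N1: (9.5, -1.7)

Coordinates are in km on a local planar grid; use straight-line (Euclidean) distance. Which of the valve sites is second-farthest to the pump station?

Distance to each, sorted:
N2: 37.9 km
N6: 35.7 km
N5: 32.7 km
N3: 28.1 km
N4: 11.6 km
N1: 5.2 km
The second-farthest is N6 at 35.7 km.

N6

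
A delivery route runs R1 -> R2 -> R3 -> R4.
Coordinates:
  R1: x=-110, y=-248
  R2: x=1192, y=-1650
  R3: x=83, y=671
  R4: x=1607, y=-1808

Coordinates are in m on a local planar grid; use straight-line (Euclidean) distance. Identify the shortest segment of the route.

R1–R2

Leg distances:
R1→R2: 1913.3 m
R2→R3: 2572.3 m
R3→R4: 2910.0 m
The shortest leg is R1–R2 at 1913.3 m.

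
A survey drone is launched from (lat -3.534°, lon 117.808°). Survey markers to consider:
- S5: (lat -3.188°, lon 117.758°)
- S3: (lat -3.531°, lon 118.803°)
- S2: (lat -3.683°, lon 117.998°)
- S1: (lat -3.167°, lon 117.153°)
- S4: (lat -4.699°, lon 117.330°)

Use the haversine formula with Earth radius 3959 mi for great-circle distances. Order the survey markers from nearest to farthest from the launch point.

S2, S5, S1, S3, S4

Distance from the launch point at (lat -3.534°, lon 117.808°) to each:
S2 (lat -3.683°, lon 117.998°): 16.7 mi
S5 (lat -3.188°, lon 117.758°): 24.2 mi
S1 (lat -3.167°, lon 117.153°): 51.8 mi
S3 (lat -3.531°, lon 118.803°): 68.6 mi
S4 (lat -4.699°, lon 117.330°): 87.0 mi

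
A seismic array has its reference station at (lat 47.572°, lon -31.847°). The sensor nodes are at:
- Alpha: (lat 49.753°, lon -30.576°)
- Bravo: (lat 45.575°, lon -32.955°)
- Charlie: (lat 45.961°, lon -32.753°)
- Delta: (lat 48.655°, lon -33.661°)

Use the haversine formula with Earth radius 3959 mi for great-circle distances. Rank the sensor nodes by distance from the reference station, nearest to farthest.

Distances from the reference station:
Delta (lat 48.655°, lon -33.661°): 112.3 mi
Charlie (lat 45.961°, lon -32.753°): 119.3 mi
Bravo (lat 45.575°, lon -32.955°): 147.7 mi
Alpha (lat 49.753°, lon -30.576°): 161.5 mi

Delta, Charlie, Bravo, Alpha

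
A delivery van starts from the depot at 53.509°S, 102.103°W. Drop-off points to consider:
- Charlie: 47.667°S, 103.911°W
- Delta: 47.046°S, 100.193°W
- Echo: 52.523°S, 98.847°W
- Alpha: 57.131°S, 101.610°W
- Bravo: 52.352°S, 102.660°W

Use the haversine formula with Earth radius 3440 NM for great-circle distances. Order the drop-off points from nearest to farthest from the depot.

Bravo, Echo, Alpha, Charlie, Delta

Distance from the depot at 53.509°S, 102.103°W to each:
Bravo 52.352°S, 102.660°W: 72.3 NM
Echo 52.523°S, 98.847°W: 131.6 NM
Alpha 57.131°S, 101.610°W: 218.1 NM
Charlie 47.667°S, 103.911°W: 357.4 NM
Delta 47.046°S, 100.193°W: 394.9 NM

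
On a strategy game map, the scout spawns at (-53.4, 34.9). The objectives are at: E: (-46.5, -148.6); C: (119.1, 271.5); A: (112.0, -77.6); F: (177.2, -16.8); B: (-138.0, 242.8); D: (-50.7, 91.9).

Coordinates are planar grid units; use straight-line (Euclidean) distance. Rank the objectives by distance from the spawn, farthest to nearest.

C, F, B, A, E, D

Computing each straight-line distance from (-53.4, 34.9):
C (119.1, 271.5): 292.8
F (177.2, -16.8): 236.3
B (-138.0, 242.8): 224.5
A (112.0, -77.6): 200.0
E (-46.5, -148.6): 183.6
D (-50.7, 91.9): 57.1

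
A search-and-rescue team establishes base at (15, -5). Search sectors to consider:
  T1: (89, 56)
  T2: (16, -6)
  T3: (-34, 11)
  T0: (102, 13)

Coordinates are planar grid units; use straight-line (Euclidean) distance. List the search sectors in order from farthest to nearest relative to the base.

Computing each straight-line distance from (15, -5):
T1 (89, 56): 95.9
T0 (102, 13): 88.8
T3 (-34, 11): 51.5
T2 (16, -6): 1.4

T1, T0, T3, T2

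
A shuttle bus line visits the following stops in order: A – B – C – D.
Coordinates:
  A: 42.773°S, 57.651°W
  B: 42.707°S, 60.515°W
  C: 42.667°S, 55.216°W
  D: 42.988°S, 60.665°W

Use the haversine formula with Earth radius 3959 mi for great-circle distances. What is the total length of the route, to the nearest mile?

Leg distances:
A→B: 145.4 mi  (cumulative 145.4 mi)
B→C: 269.1 mi  (cumulative 414.5 mi)
C→D: 277.0 mi  (cumulative 691.5 mi)
Total route length ≈ 691 mi.

691 mi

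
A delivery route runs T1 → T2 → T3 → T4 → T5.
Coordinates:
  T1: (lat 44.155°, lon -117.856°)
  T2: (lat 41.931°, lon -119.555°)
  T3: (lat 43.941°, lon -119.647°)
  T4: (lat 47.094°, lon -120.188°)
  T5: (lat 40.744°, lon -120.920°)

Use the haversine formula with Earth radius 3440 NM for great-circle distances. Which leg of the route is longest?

T4–T5

Leg distances:
T1→T2: 152.9 NM
T2→T3: 120.7 NM
T3→T4: 190.7 NM
T4→T5: 382.6 NM
The longest leg is T4–T5 at 382.6 NM.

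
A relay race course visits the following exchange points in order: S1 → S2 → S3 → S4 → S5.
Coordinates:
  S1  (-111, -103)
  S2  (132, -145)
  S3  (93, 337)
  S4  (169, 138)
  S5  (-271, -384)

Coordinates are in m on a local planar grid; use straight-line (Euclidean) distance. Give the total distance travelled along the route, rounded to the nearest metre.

Leg distances:
S1→S2: 246.6 m  (cumulative 246.6 m)
S2→S3: 483.6 m  (cumulative 730.2 m)
S3→S4: 213.0 m  (cumulative 943.2 m)
S4→S5: 682.7 m  (cumulative 1625.9 m)
Total route length ≈ 1626 m.

1626 m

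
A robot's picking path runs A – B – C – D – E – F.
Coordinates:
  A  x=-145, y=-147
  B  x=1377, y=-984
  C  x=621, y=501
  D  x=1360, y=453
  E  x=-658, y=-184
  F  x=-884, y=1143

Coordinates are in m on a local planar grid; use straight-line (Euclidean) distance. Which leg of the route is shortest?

C–D

Leg distances:
A→B: 1737.0 m
B→C: 1666.4 m
C→D: 740.6 m
D→E: 2116.2 m
E→F: 1346.1 m
The shortest leg is C–D at 740.6 m.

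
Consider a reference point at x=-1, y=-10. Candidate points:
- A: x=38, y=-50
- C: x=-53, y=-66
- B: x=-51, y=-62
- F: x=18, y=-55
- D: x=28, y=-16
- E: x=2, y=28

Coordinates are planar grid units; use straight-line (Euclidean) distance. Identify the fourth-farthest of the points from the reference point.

Distance to each, sorted:
C: 76.4
B: 72.1
A: 55.9
F: 48.8
E: 38.1
D: 29.6
The fourth-farthest is F at 48.8.

F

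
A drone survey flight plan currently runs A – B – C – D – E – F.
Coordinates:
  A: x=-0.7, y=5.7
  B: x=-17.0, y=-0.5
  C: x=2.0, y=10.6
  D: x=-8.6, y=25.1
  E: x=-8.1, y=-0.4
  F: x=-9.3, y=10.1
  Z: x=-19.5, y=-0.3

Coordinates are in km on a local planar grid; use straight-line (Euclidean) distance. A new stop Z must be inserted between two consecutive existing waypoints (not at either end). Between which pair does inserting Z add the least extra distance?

between B and C

Added distance for inserting Z between each consecutive pair:
A–B: 4.8 km
B–C: 4.6 km
C–D: 33.8 km
D–E: 13.5 km
E–F: 15.4 km
Smallest added distance is 4.6 km, inserting between B and C.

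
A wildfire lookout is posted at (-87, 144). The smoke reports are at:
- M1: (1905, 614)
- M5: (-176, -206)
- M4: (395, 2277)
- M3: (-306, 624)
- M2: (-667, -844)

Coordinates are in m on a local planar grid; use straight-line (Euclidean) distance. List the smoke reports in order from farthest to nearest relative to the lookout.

M4, M1, M2, M3, M5

Distance from the lookout at (-87, 144) to each:
M4 (395, 2277): 2186.8 m
M1 (1905, 614): 2046.7 m
M2 (-667, -844): 1145.7 m
M3 (-306, 624): 527.6 m
M5 (-176, -206): 361.1 m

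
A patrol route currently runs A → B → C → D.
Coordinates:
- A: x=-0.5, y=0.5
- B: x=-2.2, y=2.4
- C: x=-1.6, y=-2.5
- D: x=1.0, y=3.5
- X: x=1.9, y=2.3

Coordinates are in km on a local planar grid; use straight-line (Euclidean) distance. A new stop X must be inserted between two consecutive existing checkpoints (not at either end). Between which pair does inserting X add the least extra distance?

between C and D

Added distance for inserting X between each consecutive pair:
A–B: 4.6 km
B–C: 5.1 km
C–D: 0.9 km
Smallest added distance is 0.9 km, inserting between C and D.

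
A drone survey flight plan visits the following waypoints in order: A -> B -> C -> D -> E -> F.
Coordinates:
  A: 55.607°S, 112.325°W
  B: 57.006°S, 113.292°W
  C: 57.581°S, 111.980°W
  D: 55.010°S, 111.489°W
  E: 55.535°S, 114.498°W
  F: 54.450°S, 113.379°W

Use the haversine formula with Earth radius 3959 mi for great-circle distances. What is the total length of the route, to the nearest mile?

556 mi

Leg distances:
A→B: 103.5 mi  (cumulative 103.5 mi)
B→C: 63.1 mi  (cumulative 166.6 mi)
C→D: 178.6 mi  (cumulative 345.2 mi)
D→E: 123.9 mi  (cumulative 469.1 mi)
E→F: 87.1 mi  (cumulative 556.2 mi)
Total route length ≈ 556 mi.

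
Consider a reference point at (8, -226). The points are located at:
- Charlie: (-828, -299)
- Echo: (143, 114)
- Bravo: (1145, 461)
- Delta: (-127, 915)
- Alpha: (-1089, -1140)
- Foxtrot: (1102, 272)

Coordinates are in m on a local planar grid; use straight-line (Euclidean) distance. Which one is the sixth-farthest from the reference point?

Echo

Distances from the reference point ((8, -226)):
Alpha: 1427.9 m
Bravo: 1328.4 m
Foxtrot: 1202.0 m
Delta: 1149.0 m
Charlie: 839.2 m
Echo: 365.8 m
The sixth-farthest is Echo at 365.8 m.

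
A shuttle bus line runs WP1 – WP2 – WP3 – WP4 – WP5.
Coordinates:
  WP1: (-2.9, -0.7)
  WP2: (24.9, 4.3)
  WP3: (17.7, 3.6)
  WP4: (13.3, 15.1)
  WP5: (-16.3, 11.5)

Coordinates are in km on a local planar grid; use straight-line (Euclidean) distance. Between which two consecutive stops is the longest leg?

WP4–WP5

Leg distances:
WP1→WP2: 28.2 km
WP2→WP3: 7.2 km
WP3→WP4: 12.3 km
WP4→WP5: 29.8 km
The longest leg is WP4–WP5 at 29.8 km.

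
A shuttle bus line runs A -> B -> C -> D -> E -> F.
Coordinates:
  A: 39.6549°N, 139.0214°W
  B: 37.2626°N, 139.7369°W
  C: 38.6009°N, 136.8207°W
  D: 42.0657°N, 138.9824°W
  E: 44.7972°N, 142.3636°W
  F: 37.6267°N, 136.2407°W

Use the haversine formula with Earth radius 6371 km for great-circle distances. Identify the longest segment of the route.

Leg distances:
A→B: 273.2 km
B→C: 295.9 km
C→D: 426.6 km
D→E: 408.3 km
E→F: 947.0 km
The longest leg is E–F at 947.0 km.

E–F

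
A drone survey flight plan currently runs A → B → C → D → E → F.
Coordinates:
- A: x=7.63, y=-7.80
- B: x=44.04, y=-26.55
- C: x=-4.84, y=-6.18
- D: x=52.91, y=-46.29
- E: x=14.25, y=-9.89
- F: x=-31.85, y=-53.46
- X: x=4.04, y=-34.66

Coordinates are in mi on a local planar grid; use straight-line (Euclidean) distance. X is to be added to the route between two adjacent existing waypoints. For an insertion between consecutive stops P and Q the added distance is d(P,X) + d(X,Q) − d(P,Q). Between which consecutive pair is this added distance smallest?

between E and F

Added distance for inserting X between each consecutive pair:
A–B: 27.0 mi
B–C: 17.7 mi
C–D: 9.8 mi
D–E: 23.9 mi
E–F: 3.9 mi
Smallest added distance is 3.9 mi, inserting between E and F.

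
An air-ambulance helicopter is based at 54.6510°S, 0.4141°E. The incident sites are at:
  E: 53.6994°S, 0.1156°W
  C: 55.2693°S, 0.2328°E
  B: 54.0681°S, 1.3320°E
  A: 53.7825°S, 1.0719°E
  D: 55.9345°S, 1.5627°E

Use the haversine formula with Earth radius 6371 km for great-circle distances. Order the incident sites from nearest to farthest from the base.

C, B, A, E, D

Distance from the base at 54.6510°S, 0.4141°E to each:
C 55.2693°S, 0.2328°E: 69.7 km
B 54.0681°S, 1.3320°E: 88.0 km
A 53.7825°S, 1.0719°E: 105.6 km
E 53.6994°S, 0.1156°W: 111.3 km
D 55.9345°S, 1.5627°E: 160.2 km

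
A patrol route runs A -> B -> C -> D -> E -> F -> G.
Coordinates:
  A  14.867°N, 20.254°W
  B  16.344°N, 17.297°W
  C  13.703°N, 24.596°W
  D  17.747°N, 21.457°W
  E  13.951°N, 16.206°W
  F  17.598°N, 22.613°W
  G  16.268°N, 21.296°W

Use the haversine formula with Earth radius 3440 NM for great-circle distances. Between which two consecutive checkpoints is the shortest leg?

Leg distances:
A→B: 192.6 NM
B→C: 451.9 NM
C→D: 303.1 NM
D→E: 379.3 NM
E→F: 430.0 NM
F→G: 110.0 NM
The shortest leg is F–G at 110.0 NM.

F–G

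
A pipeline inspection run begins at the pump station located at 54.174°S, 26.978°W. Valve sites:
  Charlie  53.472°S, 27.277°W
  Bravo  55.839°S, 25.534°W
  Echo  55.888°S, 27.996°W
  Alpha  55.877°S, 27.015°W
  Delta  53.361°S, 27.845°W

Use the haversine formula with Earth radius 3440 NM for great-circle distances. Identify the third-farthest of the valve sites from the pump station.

Alpha

Distances from the pump station (54.174°S, 26.978°W):
Bravo: 111.6 NM
Echo: 108.7 NM
Alpha: 102.3 NM
Delta: 57.7 NM
Charlie: 43.5 NM
The third-farthest is Alpha at 102.3 NM.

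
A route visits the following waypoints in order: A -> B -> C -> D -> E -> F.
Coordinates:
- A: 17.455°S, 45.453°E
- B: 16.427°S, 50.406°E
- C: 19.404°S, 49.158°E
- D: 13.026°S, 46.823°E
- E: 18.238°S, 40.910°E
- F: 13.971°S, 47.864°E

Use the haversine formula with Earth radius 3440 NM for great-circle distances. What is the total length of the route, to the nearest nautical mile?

Leg distances:
A→B: 291.1 NM  (cumulative 291.1 NM)
B→C: 192.4 NM  (cumulative 483.5 NM)
C→D: 405.9 NM  (cumulative 889.4 NM)
D→E: 463.4 NM  (cumulative 1352.7 NM)
E→F: 475.8 NM  (cumulative 1828.6 NM)
Total route length ≈ 1829 NM.

1829 NM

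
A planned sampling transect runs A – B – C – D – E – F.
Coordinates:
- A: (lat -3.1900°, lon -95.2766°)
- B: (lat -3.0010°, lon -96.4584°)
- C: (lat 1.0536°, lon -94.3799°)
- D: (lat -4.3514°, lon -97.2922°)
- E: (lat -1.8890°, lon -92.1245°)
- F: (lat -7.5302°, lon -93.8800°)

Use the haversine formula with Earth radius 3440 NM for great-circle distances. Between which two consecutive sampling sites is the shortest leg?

A–B

Leg distances:
A→B: 71.8 NM
B→C: 273.5 NM
C→D: 368.6 NM
D→E: 343.3 NM
E→F: 354.6 NM
The shortest leg is A–B at 71.8 NM.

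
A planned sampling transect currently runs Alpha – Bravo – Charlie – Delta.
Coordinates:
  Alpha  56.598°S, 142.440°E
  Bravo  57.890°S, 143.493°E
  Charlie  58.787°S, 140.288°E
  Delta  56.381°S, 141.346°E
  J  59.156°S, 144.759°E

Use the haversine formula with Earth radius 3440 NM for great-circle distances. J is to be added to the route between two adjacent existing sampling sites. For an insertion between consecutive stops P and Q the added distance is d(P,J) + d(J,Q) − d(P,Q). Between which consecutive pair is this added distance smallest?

between Bravo and Charlie

Added distance for inserting J between each consecutive pair:
Alpha–Bravo: 171.4 NM
Bravo–Charlie: 111.4 NM
Charlie–Delta: 190.9 NM
Smallest added distance is 111.4 NM, inserting between Bravo and Charlie.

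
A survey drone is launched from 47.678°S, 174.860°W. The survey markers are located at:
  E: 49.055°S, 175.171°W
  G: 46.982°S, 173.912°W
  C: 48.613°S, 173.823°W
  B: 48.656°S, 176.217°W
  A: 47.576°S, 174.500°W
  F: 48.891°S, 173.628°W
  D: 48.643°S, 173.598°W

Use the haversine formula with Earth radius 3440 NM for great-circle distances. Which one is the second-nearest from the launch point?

Distances from the launch point (47.678°S, 174.860°W):
A: 15.8 NM
G: 56.9 NM
C: 69.8 NM
D: 76.9 NM
B: 80.0 NM
E: 83.6 NM
F: 87.9 NM
The second-nearest is G at 56.9 NM.

G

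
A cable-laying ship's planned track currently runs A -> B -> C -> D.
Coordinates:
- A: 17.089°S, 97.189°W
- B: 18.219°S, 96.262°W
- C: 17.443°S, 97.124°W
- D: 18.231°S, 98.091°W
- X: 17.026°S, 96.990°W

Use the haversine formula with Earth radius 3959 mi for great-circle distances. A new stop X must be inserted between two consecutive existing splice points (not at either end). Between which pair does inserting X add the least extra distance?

between A and B

Added distance for inserting X between each consecutive pair:
A–B: 10.1 mi
B–C: 47.5 mi
C–D: 56.8 mi
Smallest added distance is 10.1 mi, inserting between A and B.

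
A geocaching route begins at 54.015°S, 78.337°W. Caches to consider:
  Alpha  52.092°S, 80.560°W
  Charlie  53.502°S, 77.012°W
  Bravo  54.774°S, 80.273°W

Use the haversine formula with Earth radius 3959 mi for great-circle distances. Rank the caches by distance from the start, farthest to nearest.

Computing each great-circle distance from 54.015°S, 78.337°W:
Alpha 52.092°S, 80.560°W: 161.8 mi
Bravo 54.774°S, 80.273°W: 93.9 mi
Charlie 53.502°S, 77.012°W: 64.7 mi

Alpha, Bravo, Charlie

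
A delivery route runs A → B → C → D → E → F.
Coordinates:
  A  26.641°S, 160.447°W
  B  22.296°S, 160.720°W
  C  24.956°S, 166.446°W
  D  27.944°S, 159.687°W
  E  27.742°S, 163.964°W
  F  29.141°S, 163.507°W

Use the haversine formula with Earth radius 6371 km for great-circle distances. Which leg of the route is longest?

C–D

Leg distances:
A→B: 483.9 km
B→C: 653.9 km
C→D: 750.3 km
D→E: 421.1 km
E→F: 161.9 km
The longest leg is C–D at 750.3 km.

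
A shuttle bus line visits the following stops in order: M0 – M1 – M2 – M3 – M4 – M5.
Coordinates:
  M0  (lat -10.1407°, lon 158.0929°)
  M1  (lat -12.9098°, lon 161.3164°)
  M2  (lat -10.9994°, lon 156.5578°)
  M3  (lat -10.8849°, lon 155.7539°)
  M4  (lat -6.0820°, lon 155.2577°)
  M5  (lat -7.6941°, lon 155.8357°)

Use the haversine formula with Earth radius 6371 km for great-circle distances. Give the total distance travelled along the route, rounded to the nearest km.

Leg distances:
M0→M1: 467.0 km  (cumulative 467.0 km)
M1→M2: 559.5 km  (cumulative 1026.6 km)
M2→M3: 88.7 km  (cumulative 1115.2 km)
M3→M4: 536.8 km  (cumulative 1652.1 km)
M4→M5: 190.3 km  (cumulative 1842.4 km)
Total route length ≈ 1842 km.

1842 km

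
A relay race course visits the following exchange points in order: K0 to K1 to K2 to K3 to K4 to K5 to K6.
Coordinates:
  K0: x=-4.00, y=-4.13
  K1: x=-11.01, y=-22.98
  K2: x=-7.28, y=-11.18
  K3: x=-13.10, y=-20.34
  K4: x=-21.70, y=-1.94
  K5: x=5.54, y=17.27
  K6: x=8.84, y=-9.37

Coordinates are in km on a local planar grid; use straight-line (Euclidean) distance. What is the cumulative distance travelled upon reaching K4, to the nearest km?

Leg distances:
K0→K1: 20.1 km  (cumulative 20.1 km)
K1→K2: 12.4 km  (cumulative 32.5 km)
K2→K3: 10.9 km  (cumulative 43.3 km)
K3→K4: 20.3 km  (cumulative 63.6 km)
Cumulative distance at K4 ≈ 64 km.

64 km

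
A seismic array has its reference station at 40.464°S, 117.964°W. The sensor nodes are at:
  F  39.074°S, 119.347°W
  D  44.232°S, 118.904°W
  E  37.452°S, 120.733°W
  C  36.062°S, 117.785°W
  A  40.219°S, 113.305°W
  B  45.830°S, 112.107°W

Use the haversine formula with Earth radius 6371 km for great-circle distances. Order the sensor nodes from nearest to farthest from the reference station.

F, A, E, D, C, B

Distances from the reference station:
F 39.074°S, 119.347°W: 194.6 km
A 40.219°S, 113.305°W: 395.8 km
E 37.452°S, 120.733°W: 411.6 km
D 44.232°S, 118.904°W: 426.0 km
C 36.062°S, 117.785°W: 489.7 km
B 45.830°S, 112.107°W: 762.3 km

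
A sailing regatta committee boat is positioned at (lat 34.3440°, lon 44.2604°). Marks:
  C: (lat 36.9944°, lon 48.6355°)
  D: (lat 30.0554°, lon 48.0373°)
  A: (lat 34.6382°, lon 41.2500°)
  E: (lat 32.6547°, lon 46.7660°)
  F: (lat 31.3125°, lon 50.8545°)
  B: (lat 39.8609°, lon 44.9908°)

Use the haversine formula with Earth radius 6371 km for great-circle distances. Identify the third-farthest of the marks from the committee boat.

Distance to each, sorted:
F: 702.1 km
B: 616.9 km
D: 594.6 km
C: 492.9 km
E: 298.7 km
A: 277.8 km
The third-farthest is D at 594.6 km.

D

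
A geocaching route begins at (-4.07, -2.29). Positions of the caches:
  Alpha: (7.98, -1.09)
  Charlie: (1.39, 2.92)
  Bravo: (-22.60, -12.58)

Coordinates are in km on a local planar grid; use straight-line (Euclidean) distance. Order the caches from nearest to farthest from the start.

Charlie, Alpha, Bravo

Distances from the start:
Charlie (1.39, 2.92): 7.5 km
Alpha (7.98, -1.09): 12.1 km
Bravo (-22.60, -12.58): 21.2 km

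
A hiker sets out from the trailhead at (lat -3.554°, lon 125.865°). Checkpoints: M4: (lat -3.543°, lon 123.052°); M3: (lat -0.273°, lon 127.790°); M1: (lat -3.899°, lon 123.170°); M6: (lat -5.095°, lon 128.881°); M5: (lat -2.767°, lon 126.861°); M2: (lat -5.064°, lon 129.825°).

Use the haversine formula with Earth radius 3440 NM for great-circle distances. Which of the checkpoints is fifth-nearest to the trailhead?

Distance to each, sorted:
M5: 76.1 NM
M1: 162.8 NM
M4: 168.6 NM
M6: 202.9 NM
M3: 228.4 NM
M2: 253.8 NM
The fifth-nearest is M3 at 228.4 NM.

M3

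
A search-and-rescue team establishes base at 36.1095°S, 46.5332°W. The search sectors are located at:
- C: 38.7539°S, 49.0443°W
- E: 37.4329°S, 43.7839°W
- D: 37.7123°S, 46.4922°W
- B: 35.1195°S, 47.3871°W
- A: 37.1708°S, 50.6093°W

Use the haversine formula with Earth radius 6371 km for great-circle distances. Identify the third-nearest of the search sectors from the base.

E

Distance to each, sorted:
B: 134.4 km
D: 178.3 km
E: 285.7 km
C: 368.2 km
A: 382.3 km
The third-nearest is E at 285.7 km.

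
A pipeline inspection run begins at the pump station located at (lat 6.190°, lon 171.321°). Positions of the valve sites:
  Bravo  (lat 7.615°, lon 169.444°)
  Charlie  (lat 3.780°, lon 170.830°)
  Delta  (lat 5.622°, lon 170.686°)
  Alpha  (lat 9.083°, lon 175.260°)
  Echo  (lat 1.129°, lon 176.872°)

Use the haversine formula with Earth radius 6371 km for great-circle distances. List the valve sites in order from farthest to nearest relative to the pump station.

Distance from the pump station at (lat 6.190°, lon 171.321°) to each:
Echo (lat 1.129°, lon 176.872°): 834.2 km
Alpha (lat 9.083°, lon 175.260°): 540.3 km
Charlie (lat 3.780°, lon 170.830°): 273.4 km
Bravo (lat 7.615°, lon 169.444°): 260.8 km
Delta (lat 5.622°, lon 170.686°): 94.5 km

Echo, Alpha, Charlie, Bravo, Delta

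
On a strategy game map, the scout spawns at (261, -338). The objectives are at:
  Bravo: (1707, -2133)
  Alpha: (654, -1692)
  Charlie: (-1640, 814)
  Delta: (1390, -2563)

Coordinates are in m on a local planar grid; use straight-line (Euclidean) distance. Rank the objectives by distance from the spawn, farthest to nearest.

Computing each straight-line distance from (261, -338):
Delta (1390, -2563): 2495.0 m
Bravo (1707, -2133): 2305.0 m
Charlie (-1640, 814): 2222.8 m
Alpha (654, -1692): 1409.9 m

Delta, Bravo, Charlie, Alpha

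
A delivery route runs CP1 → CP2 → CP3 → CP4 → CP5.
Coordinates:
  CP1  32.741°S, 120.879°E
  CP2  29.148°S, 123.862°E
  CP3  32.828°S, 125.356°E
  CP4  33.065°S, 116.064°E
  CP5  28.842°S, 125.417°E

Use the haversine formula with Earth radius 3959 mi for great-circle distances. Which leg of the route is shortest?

Leg distances:
CP1→CP2: 304.7 mi
CP2→CP3: 269.2 mi
CP3→CP4: 538.9 mi
CP4→CP5: 626.0 mi
The shortest leg is CP2–CP3 at 269.2 mi.

CP2–CP3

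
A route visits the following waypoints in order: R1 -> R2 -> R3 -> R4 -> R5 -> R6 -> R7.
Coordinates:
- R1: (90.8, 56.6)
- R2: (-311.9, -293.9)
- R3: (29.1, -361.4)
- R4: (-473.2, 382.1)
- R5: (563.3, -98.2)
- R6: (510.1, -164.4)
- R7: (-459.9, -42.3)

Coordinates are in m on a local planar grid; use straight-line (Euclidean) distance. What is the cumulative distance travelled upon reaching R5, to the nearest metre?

Leg distances:
R1→R2: 533.9 m  (cumulative 533.9 m)
R2→R3: 347.6 m  (cumulative 881.5 m)
R3→R4: 897.3 m  (cumulative 1778.8 m)
R4→R5: 1142.4 m  (cumulative 2921.1 m)
Cumulative distance at R5 ≈ 2921 m.

2921 m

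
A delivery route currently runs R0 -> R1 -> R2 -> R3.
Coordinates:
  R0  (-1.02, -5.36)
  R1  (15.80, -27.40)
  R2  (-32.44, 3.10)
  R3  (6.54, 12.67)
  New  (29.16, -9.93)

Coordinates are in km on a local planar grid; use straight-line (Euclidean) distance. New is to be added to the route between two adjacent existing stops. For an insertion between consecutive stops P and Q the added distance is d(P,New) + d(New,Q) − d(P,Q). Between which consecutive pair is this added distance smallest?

Added distance for inserting New between each consecutive pair:
R0–R1: 24.8 km
R1–R2: 27.9 km
R2–R3: 54.8 km
Smallest added distance is 24.8 km, inserting between R0 and R1.

between R0 and R1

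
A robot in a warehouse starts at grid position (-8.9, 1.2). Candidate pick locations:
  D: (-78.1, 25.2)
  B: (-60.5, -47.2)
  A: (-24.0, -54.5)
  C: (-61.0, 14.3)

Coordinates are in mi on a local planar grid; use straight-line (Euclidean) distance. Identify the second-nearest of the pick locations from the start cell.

Distance to each, sorted:
C: 53.7 mi
A: 57.7 mi
B: 70.7 mi
D: 73.2 mi
The second-nearest is A at 57.7 mi.

A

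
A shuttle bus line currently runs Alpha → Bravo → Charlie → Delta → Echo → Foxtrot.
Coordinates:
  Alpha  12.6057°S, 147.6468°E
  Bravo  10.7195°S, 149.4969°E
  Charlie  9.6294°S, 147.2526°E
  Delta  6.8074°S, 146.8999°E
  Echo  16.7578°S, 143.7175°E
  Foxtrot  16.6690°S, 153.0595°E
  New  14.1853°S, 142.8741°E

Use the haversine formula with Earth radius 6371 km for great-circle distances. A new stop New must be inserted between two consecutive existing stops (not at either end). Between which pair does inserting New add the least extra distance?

between Delta and Echo

Added distance for inserting New between each consecutive pair:
Alpha–Bravo: 1070.2 km
Bravo–Charlie: 1237.1 km
Charlie–Delta: 1310.0 km
Delta–Echo: 71.6 km
Echo–Foxtrot: 431.1 km
Smallest added distance is 71.6 km, inserting between Delta and Echo.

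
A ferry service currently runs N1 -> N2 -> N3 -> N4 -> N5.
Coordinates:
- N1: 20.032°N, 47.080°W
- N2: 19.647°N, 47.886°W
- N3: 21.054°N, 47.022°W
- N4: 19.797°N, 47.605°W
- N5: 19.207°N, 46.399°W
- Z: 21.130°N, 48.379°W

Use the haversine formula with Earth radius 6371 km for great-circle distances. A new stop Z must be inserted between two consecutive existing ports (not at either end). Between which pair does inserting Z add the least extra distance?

Added distance for inserting Z between each consecutive pair:
N1–N2: 260.4 km
N2–N3: 133.2 km
N3–N4: 157.4 km
N4–N5: 323.7 km
Smallest added distance is 133.2 km, inserting between N2 and N3.

between N2 and N3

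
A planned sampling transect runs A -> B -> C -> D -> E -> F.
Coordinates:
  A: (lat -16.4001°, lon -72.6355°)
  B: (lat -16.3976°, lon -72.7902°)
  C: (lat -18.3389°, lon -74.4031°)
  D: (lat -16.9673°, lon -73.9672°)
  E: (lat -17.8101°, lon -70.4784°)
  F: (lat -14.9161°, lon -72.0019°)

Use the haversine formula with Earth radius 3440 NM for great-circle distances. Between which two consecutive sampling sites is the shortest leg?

Leg distances:
A→B: 8.9 NM
B→C: 148.7 NM
C→D: 86.0 NM
D→E: 206.2 NM
E→F: 194.7 NM
The shortest leg is A–B at 8.9 NM.

A–B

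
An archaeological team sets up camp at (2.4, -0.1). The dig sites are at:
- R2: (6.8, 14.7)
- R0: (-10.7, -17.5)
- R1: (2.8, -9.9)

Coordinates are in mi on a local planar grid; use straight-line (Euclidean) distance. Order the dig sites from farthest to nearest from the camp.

Distance from the camp at (2.4, -0.1) to each:
R0 (-10.7, -17.5): 21.8 mi
R2 (6.8, 14.7): 15.4 mi
R1 (2.8, -9.9): 9.8 mi

R0, R2, R1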